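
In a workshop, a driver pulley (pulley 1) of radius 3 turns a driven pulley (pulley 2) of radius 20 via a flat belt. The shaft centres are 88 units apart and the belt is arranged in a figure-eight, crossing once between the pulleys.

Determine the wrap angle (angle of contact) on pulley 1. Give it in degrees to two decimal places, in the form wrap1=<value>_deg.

wrap1=210.30_deg

crossed belt: β = asin((r1+r2)/C) = asin(23/88) = 15.1510°
wrap1 = wrap2 = π + 2β = 210.3020°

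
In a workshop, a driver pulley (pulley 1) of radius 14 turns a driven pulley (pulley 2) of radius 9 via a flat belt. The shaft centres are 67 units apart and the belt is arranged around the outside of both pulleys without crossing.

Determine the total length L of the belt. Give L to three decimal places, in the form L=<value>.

L=206.630

open belt: β = asin((r2−r1)/C) = asin(-5/67) = -4.2798°
wrap1 = π − 2β = 188.5596°
wrap2 = π + 2β = 171.4404°
tangent length = C·cosβ = 66.8132
L = r1·wrap1 + r2·wrap2 + 2·C·cosβ = 14·3.2910 + 9·2.9922 + 2·66.8132 = 206.6299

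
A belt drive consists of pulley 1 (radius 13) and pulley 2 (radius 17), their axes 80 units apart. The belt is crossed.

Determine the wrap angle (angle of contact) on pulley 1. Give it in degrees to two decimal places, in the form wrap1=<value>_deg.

wrap1=224.05_deg

crossed belt: β = asin((r1+r2)/C) = asin(30/80) = 22.0243°
wrap1 = wrap2 = π + 2β = 224.0486°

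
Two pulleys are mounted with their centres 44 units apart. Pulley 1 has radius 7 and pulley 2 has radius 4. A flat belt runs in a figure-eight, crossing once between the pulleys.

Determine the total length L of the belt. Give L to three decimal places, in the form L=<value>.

L=125.322

crossed belt: β = asin((r1+r2)/C) = asin(11/44) = 14.4775°
wrap1 = wrap2 = π + 2β = 208.9550°
tangent length = C·cosβ = 42.6028
L = (r1+r2)·wrap + 2·C·cosβ = 11·3.6470 + 2·42.6028 = 125.3221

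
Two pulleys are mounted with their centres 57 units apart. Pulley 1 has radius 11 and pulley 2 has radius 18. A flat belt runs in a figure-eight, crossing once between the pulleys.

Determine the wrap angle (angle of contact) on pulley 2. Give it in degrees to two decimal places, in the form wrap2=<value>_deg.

wrap2=241.16_deg

crossed belt: β = asin((r1+r2)/C) = asin(29/57) = 30.5821°
wrap1 = wrap2 = π + 2β = 241.1641°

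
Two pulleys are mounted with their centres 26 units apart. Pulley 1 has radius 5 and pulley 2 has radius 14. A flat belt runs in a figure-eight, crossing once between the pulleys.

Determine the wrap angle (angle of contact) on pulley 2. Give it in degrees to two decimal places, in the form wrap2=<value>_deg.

crossed belt: β = asin((r1+r2)/C) = asin(19/26) = 46.9509°
wrap1 = wrap2 = π + 2β = 273.9018°

wrap2=273.90_deg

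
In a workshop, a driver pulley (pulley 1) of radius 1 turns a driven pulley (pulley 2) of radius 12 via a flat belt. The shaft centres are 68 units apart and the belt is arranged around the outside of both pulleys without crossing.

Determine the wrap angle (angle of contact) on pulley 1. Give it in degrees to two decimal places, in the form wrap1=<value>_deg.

wrap1=161.38_deg

open belt: β = asin((r2−r1)/C) = asin(11/68) = 9.3093°
wrap1 = π − 2β = 161.3813°
wrap2 = π + 2β = 198.6187°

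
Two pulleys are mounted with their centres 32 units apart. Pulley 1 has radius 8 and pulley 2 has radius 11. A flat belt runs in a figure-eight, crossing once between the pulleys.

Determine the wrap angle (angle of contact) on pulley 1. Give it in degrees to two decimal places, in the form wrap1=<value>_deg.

crossed belt: β = asin((r1+r2)/C) = asin(19/32) = 36.4236°
wrap1 = wrap2 = π + 2β = 252.8471°

wrap1=252.85_deg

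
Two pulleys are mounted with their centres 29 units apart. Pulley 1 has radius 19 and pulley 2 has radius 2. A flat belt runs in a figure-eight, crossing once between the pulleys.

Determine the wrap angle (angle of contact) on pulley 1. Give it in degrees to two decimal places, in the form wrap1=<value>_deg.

wrap1=272.79_deg

crossed belt: β = asin((r1+r2)/C) = asin(21/29) = 46.3972°
wrap1 = wrap2 = π + 2β = 272.7944°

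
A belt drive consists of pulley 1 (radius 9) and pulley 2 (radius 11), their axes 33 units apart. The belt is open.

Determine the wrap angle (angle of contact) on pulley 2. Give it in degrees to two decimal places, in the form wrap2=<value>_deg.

wrap2=186.95_deg

open belt: β = asin((r2−r1)/C) = asin(2/33) = 3.4746°
wrap1 = π − 2β = 173.0508°
wrap2 = π + 2β = 186.9492°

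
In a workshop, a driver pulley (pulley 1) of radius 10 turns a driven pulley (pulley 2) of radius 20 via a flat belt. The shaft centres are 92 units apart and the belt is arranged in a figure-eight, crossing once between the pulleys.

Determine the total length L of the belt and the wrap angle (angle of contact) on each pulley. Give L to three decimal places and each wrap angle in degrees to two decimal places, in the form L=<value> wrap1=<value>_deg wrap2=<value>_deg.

L=288.120 wrap1=218.06_deg wrap2=218.06_deg

crossed belt: β = asin((r1+r2)/C) = asin(30/92) = 19.0314°
wrap1 = wrap2 = π + 2β = 218.0629°
tangent length = C·cosβ = 86.9713
L = (r1+r2)·wrap + 2·C·cosβ = 30·3.8059 + 2·86.9713 = 288.1200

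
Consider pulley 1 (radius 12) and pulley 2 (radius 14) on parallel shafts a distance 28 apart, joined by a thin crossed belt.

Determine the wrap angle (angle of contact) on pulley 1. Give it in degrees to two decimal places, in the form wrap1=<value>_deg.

wrap1=316.43_deg

crossed belt: β = asin((r1+r2)/C) = asin(26/28) = 68.2132°
wrap1 = wrap2 = π + 2β = 316.4264°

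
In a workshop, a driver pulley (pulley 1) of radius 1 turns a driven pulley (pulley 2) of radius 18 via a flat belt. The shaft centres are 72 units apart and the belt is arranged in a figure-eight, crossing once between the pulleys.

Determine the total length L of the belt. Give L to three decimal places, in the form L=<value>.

crossed belt: β = asin((r1+r2)/C) = asin(19/72) = 15.3009°
wrap1 = wrap2 = π + 2β = 210.6019°
tangent length = C·cosβ = 69.4478
L = (r1+r2)·wrap + 2·C·cosβ = 19·3.6757 + 2·69.4478 = 208.7339

L=208.734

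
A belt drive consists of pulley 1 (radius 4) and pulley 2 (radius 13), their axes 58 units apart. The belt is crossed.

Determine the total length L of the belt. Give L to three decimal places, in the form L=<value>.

crossed belt: β = asin((r1+r2)/C) = asin(17/58) = 17.0438°
wrap1 = wrap2 = π + 2β = 214.0877°
tangent length = C·cosβ = 55.4527
L = (r1+r2)·wrap + 2·C·cosβ = 17·3.7365 + 2·55.4527 = 174.4265

L=174.426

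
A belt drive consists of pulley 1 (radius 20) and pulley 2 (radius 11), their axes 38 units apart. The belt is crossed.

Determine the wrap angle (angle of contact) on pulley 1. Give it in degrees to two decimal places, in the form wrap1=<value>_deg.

wrap1=289.33_deg

crossed belt: β = asin((r1+r2)/C) = asin(31/38) = 54.6655°
wrap1 = wrap2 = π + 2β = 289.3310°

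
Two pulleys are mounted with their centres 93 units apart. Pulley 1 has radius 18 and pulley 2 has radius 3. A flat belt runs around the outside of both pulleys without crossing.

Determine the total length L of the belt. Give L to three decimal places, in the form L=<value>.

open belt: β = asin((r2−r1)/C) = asin(-15/93) = -9.2818°
wrap1 = π − 2β = 198.5636°
wrap2 = π + 2β = 161.4364°
tangent length = C·cosβ = 91.7824
L = r1·wrap1 + r2·wrap2 + 2·C·cosβ = 18·3.4656 + 3·2.8176 + 2·91.7824 = 254.3981

L=254.398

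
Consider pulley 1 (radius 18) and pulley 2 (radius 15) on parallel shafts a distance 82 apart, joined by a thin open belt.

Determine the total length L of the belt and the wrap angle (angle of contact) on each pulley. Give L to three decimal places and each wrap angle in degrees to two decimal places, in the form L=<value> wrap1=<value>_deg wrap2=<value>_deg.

open belt: β = asin((r2−r1)/C) = asin(-3/82) = -2.0967°
wrap1 = π − 2β = 184.1933°
wrap2 = π + 2β = 175.8067°
tangent length = C·cosβ = 81.9451
L = r1·wrap1 + r2·wrap2 + 2·C·cosβ = 18·3.2148 + 15·3.0684 + 2·81.9451 = 267.7823

L=267.782 wrap1=184.19_deg wrap2=175.81_deg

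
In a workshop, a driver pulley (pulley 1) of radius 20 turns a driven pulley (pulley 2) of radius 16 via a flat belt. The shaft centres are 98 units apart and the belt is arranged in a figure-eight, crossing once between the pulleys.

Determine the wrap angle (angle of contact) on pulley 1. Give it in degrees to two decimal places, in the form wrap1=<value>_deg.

wrap1=223.10_deg

crossed belt: β = asin((r1+r2)/C) = asin(36/98) = 21.5521°
wrap1 = wrap2 = π + 2β = 223.1042°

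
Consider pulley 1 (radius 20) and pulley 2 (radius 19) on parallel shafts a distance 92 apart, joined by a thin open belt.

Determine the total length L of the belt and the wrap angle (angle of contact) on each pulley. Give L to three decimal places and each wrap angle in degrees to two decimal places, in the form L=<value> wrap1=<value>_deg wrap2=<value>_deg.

L=306.533 wrap1=181.25_deg wrap2=178.75_deg

open belt: β = asin((r2−r1)/C) = asin(-1/92) = -0.6228°
wrap1 = π − 2β = 181.2456°
wrap2 = π + 2β = 178.7544°
tangent length = C·cosβ = 91.9946
L = r1·wrap1 + r2·wrap2 + 2·C·cosβ = 20·3.1633 + 19·3.1199 + 2·91.9946 = 306.5330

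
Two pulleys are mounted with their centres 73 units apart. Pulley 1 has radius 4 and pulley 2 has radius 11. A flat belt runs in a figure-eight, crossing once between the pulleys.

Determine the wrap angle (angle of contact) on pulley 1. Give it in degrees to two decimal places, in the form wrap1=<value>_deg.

crossed belt: β = asin((r1+r2)/C) = asin(15/73) = 11.8576°
wrap1 = wrap2 = π + 2β = 203.7151°

wrap1=203.72_deg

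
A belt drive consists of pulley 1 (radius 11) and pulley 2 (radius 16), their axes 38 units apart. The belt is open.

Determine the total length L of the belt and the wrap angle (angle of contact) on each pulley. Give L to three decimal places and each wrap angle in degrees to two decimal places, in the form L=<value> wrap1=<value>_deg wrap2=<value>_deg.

L=161.482 wrap1=164.88_deg wrap2=195.12_deg

open belt: β = asin((r2−r1)/C) = asin(5/38) = 7.5608°
wrap1 = π − 2β = 164.8783°
wrap2 = π + 2β = 195.1217°
tangent length = C·cosβ = 37.6696
L = r1·wrap1 + r2·wrap2 + 2·C·cosβ = 11·2.8777 + 16·3.4055 + 2·37.6696 = 161.4819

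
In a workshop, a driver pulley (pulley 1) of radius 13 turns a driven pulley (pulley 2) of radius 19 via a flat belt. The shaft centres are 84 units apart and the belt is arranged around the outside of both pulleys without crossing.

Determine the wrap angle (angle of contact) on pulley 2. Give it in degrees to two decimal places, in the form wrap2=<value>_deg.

open belt: β = asin((r2−r1)/C) = asin(6/84) = 4.0960°
wrap1 = π − 2β = 171.8079°
wrap2 = π + 2β = 188.1921°

wrap2=188.19_deg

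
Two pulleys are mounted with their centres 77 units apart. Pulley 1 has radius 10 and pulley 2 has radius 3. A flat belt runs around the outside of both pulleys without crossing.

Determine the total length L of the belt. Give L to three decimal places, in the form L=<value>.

open belt: β = asin((r2−r1)/C) = asin(-7/77) = -5.2159°
wrap1 = π − 2β = 190.4318°
wrap2 = π + 2β = 169.5682°
tangent length = C·cosβ = 76.6812
L = r1·wrap1 + r2·wrap2 + 2·C·cosβ = 10·3.3237 + 3·2.9595 + 2·76.6812 = 195.4775

L=195.478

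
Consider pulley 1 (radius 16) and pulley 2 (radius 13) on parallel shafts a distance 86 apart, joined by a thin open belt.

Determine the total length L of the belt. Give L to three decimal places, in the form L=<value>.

open belt: β = asin((r2−r1)/C) = asin(-3/86) = -1.9991°
wrap1 = π − 2β = 183.9982°
wrap2 = π + 2β = 176.0018°
tangent length = C·cosβ = 85.9477
L = r1·wrap1 + r2·wrap2 + 2·C·cosβ = 16·3.2114 + 13·3.0718 + 2·85.9477 = 263.2108

L=263.211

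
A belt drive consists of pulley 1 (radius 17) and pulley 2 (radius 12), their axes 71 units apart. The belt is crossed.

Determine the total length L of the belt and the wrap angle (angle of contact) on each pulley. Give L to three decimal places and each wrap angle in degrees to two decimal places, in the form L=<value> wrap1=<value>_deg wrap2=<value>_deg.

crossed belt: β = asin((r1+r2)/C) = asin(29/71) = 24.1075°
wrap1 = wrap2 = π + 2β = 228.2151°
tangent length = C·cosβ = 64.8074
L = (r1+r2)·wrap + 2·C·cosβ = 29·3.9831 + 2·64.8074 = 245.1249

L=245.125 wrap1=228.22_deg wrap2=228.22_deg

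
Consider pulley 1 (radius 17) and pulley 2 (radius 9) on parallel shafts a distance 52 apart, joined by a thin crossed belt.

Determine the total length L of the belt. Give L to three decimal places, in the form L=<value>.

L=198.975

crossed belt: β = asin((r1+r2)/C) = asin(26/52) = 30.0000°
wrap1 = wrap2 = π + 2β = 240.0000°
tangent length = C·cosβ = 45.0333
L = (r1+r2)·wrap + 2·C·cosβ = 26·4.1888 + 2·45.0333 = 198.9752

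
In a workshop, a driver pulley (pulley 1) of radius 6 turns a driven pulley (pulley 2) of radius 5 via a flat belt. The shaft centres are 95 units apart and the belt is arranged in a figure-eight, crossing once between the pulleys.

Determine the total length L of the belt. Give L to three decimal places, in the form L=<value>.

L=225.833

crossed belt: β = asin((r1+r2)/C) = asin(11/95) = 6.6492°
wrap1 = wrap2 = π + 2β = 193.2983°
tangent length = C·cosβ = 94.3610
L = (r1+r2)·wrap + 2·C·cosβ = 11·3.3737 + 2·94.3610 = 225.8326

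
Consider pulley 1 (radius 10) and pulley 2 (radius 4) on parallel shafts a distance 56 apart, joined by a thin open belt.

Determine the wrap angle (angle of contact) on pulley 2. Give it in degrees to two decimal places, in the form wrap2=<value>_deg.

open belt: β = asin((r2−r1)/C) = asin(-6/56) = -6.1506°
wrap1 = π − 2β = 192.3013°
wrap2 = π + 2β = 167.6987°

wrap2=167.70_deg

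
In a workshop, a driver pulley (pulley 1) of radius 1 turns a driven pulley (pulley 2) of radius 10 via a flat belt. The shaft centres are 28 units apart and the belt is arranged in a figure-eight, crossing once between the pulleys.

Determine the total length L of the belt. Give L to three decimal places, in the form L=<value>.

crossed belt: β = asin((r1+r2)/C) = asin(11/28) = 23.1324°
wrap1 = wrap2 = π + 2β = 226.2648°
tangent length = C·cosβ = 25.7488
L = (r1+r2)·wrap + 2·C·cosβ = 11·3.9491 + 2·25.7488 = 94.9373

L=94.937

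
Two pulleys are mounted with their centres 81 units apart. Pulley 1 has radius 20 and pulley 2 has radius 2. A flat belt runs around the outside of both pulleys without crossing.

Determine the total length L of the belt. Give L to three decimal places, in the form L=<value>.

open belt: β = asin((r2−r1)/C) = asin(-18/81) = -12.8396°
wrap1 = π − 2β = 205.6792°
wrap2 = π + 2β = 154.3208°
tangent length = C·cosβ = 78.9747
L = r1·wrap1 + r2·wrap2 + 2·C·cosβ = 20·3.5898 + 2·2.6934 + 2·78.9747 = 235.1317

L=235.132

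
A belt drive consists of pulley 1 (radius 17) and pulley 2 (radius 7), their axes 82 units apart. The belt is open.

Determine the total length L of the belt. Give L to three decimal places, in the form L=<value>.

open belt: β = asin((r2−r1)/C) = asin(-10/82) = -7.0047°
wrap1 = π − 2β = 194.0095°
wrap2 = π + 2β = 165.9905°
tangent length = C·cosβ = 81.3880
L = r1·wrap1 + r2·wrap2 + 2·C·cosβ = 17·3.3861 + 7·2.8971 + 2·81.3880 = 240.6193

L=240.619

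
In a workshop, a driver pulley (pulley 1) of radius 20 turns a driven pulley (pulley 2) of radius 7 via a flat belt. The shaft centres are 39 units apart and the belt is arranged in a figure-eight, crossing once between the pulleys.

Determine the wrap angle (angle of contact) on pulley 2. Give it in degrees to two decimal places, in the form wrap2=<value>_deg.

crossed belt: β = asin((r1+r2)/C) = asin(27/39) = 43.8131°
wrap1 = wrap2 = π + 2β = 267.6261°

wrap2=267.63_deg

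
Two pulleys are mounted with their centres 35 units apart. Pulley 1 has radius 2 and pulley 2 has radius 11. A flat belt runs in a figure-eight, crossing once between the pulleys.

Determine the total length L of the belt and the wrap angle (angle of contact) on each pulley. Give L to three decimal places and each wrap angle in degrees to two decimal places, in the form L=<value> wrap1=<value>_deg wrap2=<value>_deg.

crossed belt: β = asin((r1+r2)/C) = asin(13/35) = 21.8037°
wrap1 = wrap2 = π + 2β = 223.6075°
tangent length = C·cosβ = 32.4962
L = (r1+r2)·wrap + 2·C·cosβ = 13·3.9027 + 2·32.4962 = 115.7272

L=115.727 wrap1=223.61_deg wrap2=223.61_deg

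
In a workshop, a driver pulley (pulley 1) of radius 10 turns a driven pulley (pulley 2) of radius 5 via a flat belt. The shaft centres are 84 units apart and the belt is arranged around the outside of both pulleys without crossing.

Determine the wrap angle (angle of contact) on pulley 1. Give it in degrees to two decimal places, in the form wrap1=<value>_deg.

open belt: β = asin((r2−r1)/C) = asin(-5/84) = -3.4125°
wrap1 = π − 2β = 186.8250°
wrap2 = π + 2β = 173.1750°

wrap1=186.82_deg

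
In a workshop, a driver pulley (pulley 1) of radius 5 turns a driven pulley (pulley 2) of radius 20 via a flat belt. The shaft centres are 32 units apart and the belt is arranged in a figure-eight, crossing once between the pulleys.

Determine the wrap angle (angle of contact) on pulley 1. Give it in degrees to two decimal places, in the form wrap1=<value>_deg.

wrap1=282.75_deg

crossed belt: β = asin((r1+r2)/C) = asin(25/32) = 51.3752°
wrap1 = wrap2 = π + 2β = 282.7503°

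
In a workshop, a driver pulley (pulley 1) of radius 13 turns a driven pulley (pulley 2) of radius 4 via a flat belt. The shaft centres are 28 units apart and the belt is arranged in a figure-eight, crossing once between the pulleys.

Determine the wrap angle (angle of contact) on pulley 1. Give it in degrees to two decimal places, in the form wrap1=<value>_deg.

wrap1=254.77_deg

crossed belt: β = asin((r1+r2)/C) = asin(17/28) = 37.3832°
wrap1 = wrap2 = π + 2β = 254.7664°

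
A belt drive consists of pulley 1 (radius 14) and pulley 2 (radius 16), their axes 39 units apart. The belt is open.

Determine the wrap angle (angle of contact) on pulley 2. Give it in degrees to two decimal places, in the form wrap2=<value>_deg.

wrap2=185.88_deg

open belt: β = asin((r2−r1)/C) = asin(2/39) = 2.9395°
wrap1 = π − 2β = 174.1209°
wrap2 = π + 2β = 185.8791°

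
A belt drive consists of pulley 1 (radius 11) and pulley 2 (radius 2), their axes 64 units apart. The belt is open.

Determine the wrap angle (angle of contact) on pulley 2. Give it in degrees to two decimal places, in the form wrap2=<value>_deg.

wrap2=163.83_deg

open belt: β = asin((r2−r1)/C) = asin(-9/64) = -8.0840°
wrap1 = π − 2β = 196.1680°
wrap2 = π + 2β = 163.8320°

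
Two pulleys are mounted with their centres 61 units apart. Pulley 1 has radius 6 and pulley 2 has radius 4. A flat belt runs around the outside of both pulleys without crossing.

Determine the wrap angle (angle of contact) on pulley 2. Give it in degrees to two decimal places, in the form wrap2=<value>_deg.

wrap2=176.24_deg

open belt: β = asin((r2−r1)/C) = asin(-2/61) = -1.8789°
wrap1 = π − 2β = 183.7578°
wrap2 = π + 2β = 176.2422°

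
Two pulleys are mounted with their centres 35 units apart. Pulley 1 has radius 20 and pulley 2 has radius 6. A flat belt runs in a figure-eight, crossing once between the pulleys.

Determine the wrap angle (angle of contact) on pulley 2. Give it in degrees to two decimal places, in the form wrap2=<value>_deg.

crossed belt: β = asin((r1+r2)/C) = asin(26/35) = 47.9754°
wrap1 = wrap2 = π + 2β = 275.9507°

wrap2=275.95_deg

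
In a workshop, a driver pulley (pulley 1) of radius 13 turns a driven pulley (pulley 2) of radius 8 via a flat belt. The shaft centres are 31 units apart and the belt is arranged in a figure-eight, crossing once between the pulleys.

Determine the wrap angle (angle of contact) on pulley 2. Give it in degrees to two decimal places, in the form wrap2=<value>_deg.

crossed belt: β = asin((r1+r2)/C) = asin(21/31) = 42.6423°
wrap1 = wrap2 = π + 2β = 265.2846°

wrap2=265.28_deg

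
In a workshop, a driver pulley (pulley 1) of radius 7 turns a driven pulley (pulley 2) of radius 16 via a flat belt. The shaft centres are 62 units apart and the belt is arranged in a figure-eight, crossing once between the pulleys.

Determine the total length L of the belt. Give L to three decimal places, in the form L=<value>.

crossed belt: β = asin((r1+r2)/C) = asin(23/62) = 21.7753°
wrap1 = wrap2 = π + 2β = 223.5506°
tangent length = C·cosβ = 57.5760
L = (r1+r2)·wrap + 2·C·cosβ = 23·3.9017 + 2·57.5760 = 204.8910

L=204.891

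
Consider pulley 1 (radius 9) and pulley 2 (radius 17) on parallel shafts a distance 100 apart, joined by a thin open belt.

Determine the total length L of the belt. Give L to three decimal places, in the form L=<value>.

L=282.322

open belt: β = asin((r2−r1)/C) = asin(8/100) = 4.5886°
wrap1 = π − 2β = 170.8229°
wrap2 = π + 2β = 189.1771°
tangent length = C·cosβ = 99.6795
L = r1·wrap1 + r2·wrap2 + 2·C·cosβ = 9·2.9814 + 17·3.3018 + 2·99.6795 = 282.3218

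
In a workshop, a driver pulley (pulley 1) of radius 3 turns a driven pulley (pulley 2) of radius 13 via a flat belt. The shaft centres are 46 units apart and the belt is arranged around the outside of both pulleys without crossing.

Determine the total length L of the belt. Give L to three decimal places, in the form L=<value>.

L=144.448

open belt: β = asin((r2−r1)/C) = asin(10/46) = 12.5559°
wrap1 = π − 2β = 154.8883°
wrap2 = π + 2β = 205.1117°
tangent length = C·cosβ = 44.8999
L = r1·wrap1 + r2·wrap2 + 2·C·cosβ = 3·2.7033 + 13·3.5799 + 2·44.8999 = 144.4481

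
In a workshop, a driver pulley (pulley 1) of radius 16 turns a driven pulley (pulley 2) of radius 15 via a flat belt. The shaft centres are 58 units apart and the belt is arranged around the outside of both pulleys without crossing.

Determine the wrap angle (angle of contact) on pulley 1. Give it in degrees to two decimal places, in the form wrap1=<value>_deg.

open belt: β = asin((r2−r1)/C) = asin(-1/58) = -0.9879°
wrap1 = π − 2β = 181.9758°
wrap2 = π + 2β = 178.0242°

wrap1=181.98_deg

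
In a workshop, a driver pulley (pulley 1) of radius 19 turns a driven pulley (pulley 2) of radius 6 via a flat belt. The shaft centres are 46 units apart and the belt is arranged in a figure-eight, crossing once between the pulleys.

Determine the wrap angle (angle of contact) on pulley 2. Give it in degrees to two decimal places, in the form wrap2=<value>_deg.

crossed belt: β = asin((r1+r2)/C) = asin(25/46) = 32.9207°
wrap1 = wrap2 = π + 2β = 245.8415°

wrap2=245.84_deg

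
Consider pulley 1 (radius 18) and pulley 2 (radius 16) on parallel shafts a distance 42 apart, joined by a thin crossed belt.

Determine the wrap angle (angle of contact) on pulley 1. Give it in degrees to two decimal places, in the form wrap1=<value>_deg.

wrap1=288.10_deg

crossed belt: β = asin((r1+r2)/C) = asin(34/42) = 54.0494°
wrap1 = wrap2 = π + 2β = 288.0989°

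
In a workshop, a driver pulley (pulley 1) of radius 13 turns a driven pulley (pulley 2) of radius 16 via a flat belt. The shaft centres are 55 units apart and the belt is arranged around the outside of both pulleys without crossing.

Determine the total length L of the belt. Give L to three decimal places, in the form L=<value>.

L=201.270

open belt: β = asin((r2−r1)/C) = asin(3/55) = 3.1268°
wrap1 = π − 2β = 173.7464°
wrap2 = π + 2β = 186.2536°
tangent length = C·cosβ = 54.9181
L = r1·wrap1 + r2·wrap2 + 2·C·cosβ = 13·3.0324 + 16·3.2507 + 2·54.9181 = 201.2699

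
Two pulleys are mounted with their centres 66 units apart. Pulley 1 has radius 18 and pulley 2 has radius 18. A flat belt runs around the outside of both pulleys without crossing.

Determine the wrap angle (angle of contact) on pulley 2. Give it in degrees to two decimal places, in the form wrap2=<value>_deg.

wrap2=180.00_deg

open belt: β = asin((r2−r1)/C) = asin(0/66) = 0.0000°
wrap1 = π − 2β = 180.0000°
wrap2 = π + 2β = 180.0000°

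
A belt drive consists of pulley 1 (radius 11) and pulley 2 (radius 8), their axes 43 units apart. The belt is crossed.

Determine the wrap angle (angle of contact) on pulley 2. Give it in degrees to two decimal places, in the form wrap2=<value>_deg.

crossed belt: β = asin((r1+r2)/C) = asin(19/43) = 26.2226°
wrap1 = wrap2 = π + 2β = 232.4453°

wrap2=232.45_deg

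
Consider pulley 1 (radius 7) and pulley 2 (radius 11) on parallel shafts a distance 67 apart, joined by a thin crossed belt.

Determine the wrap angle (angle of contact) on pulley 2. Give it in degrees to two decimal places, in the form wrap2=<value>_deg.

crossed belt: β = asin((r1+r2)/C) = asin(18/67) = 15.5843°
wrap1 = wrap2 = π + 2β = 211.1687°

wrap2=211.17_deg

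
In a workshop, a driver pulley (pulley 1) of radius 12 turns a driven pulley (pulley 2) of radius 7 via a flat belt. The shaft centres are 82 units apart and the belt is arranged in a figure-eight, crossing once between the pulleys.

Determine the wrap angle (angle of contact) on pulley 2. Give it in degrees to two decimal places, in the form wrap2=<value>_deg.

crossed belt: β = asin((r1+r2)/C) = asin(19/82) = 13.3976°
wrap1 = wrap2 = π + 2β = 206.7952°

wrap2=206.80_deg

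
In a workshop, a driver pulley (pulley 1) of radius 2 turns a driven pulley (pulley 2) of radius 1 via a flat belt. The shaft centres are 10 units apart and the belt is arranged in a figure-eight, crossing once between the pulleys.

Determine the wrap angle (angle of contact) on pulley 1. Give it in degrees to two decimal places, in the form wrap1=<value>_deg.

wrap1=214.92_deg

crossed belt: β = asin((r1+r2)/C) = asin(3/10) = 17.4576°
wrap1 = wrap2 = π + 2β = 214.9152°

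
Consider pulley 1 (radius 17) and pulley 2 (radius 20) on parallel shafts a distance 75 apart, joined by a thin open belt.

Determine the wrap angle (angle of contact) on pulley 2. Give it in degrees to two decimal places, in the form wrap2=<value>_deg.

open belt: β = asin((r2−r1)/C) = asin(3/75) = 2.2924°
wrap1 = π − 2β = 175.4151°
wrap2 = π + 2β = 184.5849°

wrap2=184.58_deg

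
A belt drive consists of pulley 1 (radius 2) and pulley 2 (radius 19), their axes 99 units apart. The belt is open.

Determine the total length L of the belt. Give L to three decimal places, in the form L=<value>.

open belt: β = asin((r2−r1)/C) = asin(17/99) = 9.8877°
wrap1 = π − 2β = 160.2247°
wrap2 = π + 2β = 199.7753°
tangent length = C·cosβ = 97.5295
L = r1·wrap1 + r2·wrap2 + 2·C·cosβ = 2·2.7964 + 19·3.4867 + 2·97.5295 = 266.8999

L=266.900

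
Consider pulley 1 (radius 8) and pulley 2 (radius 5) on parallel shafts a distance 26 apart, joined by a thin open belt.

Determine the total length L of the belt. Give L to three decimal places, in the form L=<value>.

open belt: β = asin((r2−r1)/C) = asin(-3/26) = -6.6258°
wrap1 = π − 2β = 193.2516°
wrap2 = π + 2β = 166.7484°
tangent length = C·cosβ = 25.8263
L = r1·wrap1 + r2·wrap2 + 2·C·cosβ = 8·3.3729 + 5·2.9103 + 2·25.8263 = 93.1872

L=93.187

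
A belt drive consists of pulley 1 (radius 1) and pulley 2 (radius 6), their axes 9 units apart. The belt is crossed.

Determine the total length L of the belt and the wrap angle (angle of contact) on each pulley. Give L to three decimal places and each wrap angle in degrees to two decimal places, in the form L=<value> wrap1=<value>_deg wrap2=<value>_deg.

L=45.781 wrap1=282.12_deg wrap2=282.12_deg

crossed belt: β = asin((r1+r2)/C) = asin(7/9) = 51.0576°
wrap1 = wrap2 = π + 2β = 282.1151°
tangent length = C·cosβ = 5.6569
L = (r1+r2)·wrap + 2·C·cosβ = 7·4.9238 + 2·5.6569 = 45.7806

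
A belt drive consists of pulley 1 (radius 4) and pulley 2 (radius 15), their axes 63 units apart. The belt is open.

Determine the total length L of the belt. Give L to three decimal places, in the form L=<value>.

open belt: β = asin((r2−r1)/C) = asin(11/63) = 10.0556°
wrap1 = π − 2β = 159.8889°
wrap2 = π + 2β = 200.1111°
tangent length = C·cosβ = 62.0322
L = r1·wrap1 + r2·wrap2 + 2·C·cosβ = 4·2.7906 + 15·3.4926 + 2·62.0322 = 187.6158

L=187.616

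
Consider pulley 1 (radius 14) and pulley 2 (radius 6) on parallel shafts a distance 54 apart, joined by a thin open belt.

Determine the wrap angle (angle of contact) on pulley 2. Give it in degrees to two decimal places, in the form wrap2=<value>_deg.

open belt: β = asin((r2−r1)/C) = asin(-8/54) = -8.5196°
wrap1 = π − 2β = 197.0392°
wrap2 = π + 2β = 162.9608°

wrap2=162.96_deg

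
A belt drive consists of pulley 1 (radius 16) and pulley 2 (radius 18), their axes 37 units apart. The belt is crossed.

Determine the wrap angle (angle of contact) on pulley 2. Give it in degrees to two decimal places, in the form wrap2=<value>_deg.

crossed belt: β = asin((r1+r2)/C) = asin(34/37) = 66.7685°
wrap1 = wrap2 = π + 2β = 313.5371°

wrap2=313.54_deg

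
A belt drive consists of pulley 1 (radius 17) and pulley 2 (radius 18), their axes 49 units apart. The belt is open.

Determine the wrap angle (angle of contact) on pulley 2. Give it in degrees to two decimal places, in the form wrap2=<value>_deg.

open belt: β = asin((r2−r1)/C) = asin(1/49) = 1.1694°
wrap1 = π − 2β = 177.6612°
wrap2 = π + 2β = 182.3388°

wrap2=182.34_deg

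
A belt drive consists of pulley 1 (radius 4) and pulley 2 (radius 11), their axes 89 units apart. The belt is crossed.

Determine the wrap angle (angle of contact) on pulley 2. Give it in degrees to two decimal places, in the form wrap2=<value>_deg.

crossed belt: β = asin((r1+r2)/C) = asin(15/89) = 9.7029°
wrap1 = wrap2 = π + 2β = 199.4058°

wrap2=199.41_deg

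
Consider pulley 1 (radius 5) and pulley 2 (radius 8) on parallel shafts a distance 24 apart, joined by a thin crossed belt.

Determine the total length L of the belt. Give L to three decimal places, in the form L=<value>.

crossed belt: β = asin((r1+r2)/C) = asin(13/24) = 32.7972°
wrap1 = wrap2 = π + 2β = 245.5943°
tangent length = C·cosβ = 20.1742
L = (r1+r2)·wrap + 2·C·cosβ = 13·4.2864 + 2·20.1742 = 96.0721

L=96.072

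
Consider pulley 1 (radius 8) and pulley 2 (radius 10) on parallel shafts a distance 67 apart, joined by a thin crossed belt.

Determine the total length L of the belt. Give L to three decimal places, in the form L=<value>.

crossed belt: β = asin((r1+r2)/C) = asin(18/67) = 15.5843°
wrap1 = wrap2 = π + 2β = 211.1687°
tangent length = C·cosβ = 64.5368
L = (r1+r2)·wrap + 2·C·cosβ = 18·3.6856 + 2·64.5368 = 195.4142

L=195.414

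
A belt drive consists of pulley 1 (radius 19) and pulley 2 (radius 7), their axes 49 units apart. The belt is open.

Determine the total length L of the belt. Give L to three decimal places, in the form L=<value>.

L=182.635

open belt: β = asin((r2−r1)/C) = asin(-12/49) = -14.1758°
wrap1 = π − 2β = 208.3516°
wrap2 = π + 2β = 151.6484°
tangent length = C·cosβ = 47.5079
L = r1·wrap1 + r2·wrap2 + 2·C·cosβ = 19·3.6364 + 7·2.6468 + 2·47.5079 = 182.6351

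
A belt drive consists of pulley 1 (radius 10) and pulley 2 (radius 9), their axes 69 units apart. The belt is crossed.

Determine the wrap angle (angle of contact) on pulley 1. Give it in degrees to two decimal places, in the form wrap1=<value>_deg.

wrap1=211.97_deg

crossed belt: β = asin((r1+r2)/C) = asin(19/69) = 15.9836°
wrap1 = wrap2 = π + 2β = 211.9672°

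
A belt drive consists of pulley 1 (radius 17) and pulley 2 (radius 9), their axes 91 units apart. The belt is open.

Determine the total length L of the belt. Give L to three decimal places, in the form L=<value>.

L=264.385

open belt: β = asin((r2−r1)/C) = asin(-8/91) = -5.0435°
wrap1 = π − 2β = 190.0870°
wrap2 = π + 2β = 169.9130°
tangent length = C·cosβ = 90.6477
L = r1·wrap1 + r2·wrap2 + 2·C·cosβ = 17·3.3176 + 9·2.9655 + 2·90.6477 = 264.3852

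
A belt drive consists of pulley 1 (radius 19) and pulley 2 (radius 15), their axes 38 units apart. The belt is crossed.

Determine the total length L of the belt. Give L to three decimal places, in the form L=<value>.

crossed belt: β = asin((r1+r2)/C) = asin(34/38) = 63.4746°
wrap1 = wrap2 = π + 2β = 306.9493°
tangent length = C·cosβ = 16.9706
L = (r1+r2)·wrap + 2·C·cosβ = 34·5.3573 + 2·16.9706 = 216.0885

L=216.089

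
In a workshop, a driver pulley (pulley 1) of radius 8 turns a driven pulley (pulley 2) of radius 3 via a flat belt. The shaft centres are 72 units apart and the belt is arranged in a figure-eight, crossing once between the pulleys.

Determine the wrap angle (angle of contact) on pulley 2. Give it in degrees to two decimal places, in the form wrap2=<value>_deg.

crossed belt: β = asin((r1+r2)/C) = asin(11/72) = 8.7879°
wrap1 = wrap2 = π + 2β = 197.5759°

wrap2=197.58_deg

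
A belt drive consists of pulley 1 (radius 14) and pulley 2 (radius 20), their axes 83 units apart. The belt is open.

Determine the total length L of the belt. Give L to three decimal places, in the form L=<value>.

L=273.248

open belt: β = asin((r2−r1)/C) = asin(6/83) = 4.1455°
wrap1 = π − 2β = 171.7090°
wrap2 = π + 2β = 188.2910°
tangent length = C·cosβ = 82.7828
L = r1·wrap1 + r2·wrap2 + 2·C·cosβ = 14·2.9969 + 20·3.2863 + 2·82.7828 = 273.2481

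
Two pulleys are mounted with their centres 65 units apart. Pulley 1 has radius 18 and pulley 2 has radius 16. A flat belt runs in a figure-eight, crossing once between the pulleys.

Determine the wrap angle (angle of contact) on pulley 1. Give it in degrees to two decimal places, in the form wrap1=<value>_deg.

wrap1=243.08_deg

crossed belt: β = asin((r1+r2)/C) = asin(34/65) = 31.5389°
wrap1 = wrap2 = π + 2β = 243.0777°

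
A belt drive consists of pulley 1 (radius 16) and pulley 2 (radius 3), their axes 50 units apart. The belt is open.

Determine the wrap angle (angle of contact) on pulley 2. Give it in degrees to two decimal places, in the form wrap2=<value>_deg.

open belt: β = asin((r2−r1)/C) = asin(-13/50) = -15.0701°
wrap1 = π − 2β = 210.1401°
wrap2 = π + 2β = 149.8599°

wrap2=149.86_deg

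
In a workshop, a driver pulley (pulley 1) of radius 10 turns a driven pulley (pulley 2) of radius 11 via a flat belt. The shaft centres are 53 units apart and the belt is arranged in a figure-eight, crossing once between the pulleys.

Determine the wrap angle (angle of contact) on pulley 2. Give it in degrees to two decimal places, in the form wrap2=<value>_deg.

wrap2=226.68_deg

crossed belt: β = asin((r1+r2)/C) = asin(21/53) = 23.3425°
wrap1 = wrap2 = π + 2β = 226.6850°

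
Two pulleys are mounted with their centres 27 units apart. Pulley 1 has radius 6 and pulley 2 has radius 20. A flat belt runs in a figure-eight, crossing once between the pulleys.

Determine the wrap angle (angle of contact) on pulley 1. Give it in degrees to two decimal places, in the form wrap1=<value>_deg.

wrap1=328.72_deg

crossed belt: β = asin((r1+r2)/C) = asin(26/27) = 74.3575°
wrap1 = wrap2 = π + 2β = 328.7151°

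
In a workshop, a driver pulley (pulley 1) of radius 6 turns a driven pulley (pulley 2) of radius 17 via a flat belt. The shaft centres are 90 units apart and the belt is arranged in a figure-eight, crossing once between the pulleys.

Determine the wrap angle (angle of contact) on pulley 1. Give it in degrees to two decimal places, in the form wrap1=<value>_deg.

crossed belt: β = asin((r1+r2)/C) = asin(23/90) = 14.8065°
wrap1 = wrap2 = π + 2β = 209.6130°

wrap1=209.61_deg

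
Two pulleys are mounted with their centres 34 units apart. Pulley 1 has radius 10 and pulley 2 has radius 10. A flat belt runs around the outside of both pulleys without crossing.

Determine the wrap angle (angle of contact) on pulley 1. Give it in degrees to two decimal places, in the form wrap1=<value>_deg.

wrap1=180.00_deg

open belt: β = asin((r2−r1)/C) = asin(0/34) = 0.0000°
wrap1 = π − 2β = 180.0000°
wrap2 = π + 2β = 180.0000°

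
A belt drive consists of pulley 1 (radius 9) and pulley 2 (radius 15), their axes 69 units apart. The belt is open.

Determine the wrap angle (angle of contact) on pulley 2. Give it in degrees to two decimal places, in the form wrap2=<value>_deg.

wrap2=189.98_deg

open belt: β = asin((r2−r1)/C) = asin(6/69) = 4.9885°
wrap1 = π − 2β = 170.0229°
wrap2 = π + 2β = 189.9771°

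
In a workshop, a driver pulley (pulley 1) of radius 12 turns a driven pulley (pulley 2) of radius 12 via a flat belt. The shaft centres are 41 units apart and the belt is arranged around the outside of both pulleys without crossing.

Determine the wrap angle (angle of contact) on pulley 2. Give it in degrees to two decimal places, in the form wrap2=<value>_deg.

wrap2=180.00_deg

open belt: β = asin((r2−r1)/C) = asin(0/41) = 0.0000°
wrap1 = π − 2β = 180.0000°
wrap2 = π + 2β = 180.0000°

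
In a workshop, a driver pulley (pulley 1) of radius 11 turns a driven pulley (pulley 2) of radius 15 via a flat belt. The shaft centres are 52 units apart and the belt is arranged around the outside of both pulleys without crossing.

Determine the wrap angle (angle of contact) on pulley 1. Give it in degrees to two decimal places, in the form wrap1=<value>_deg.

open belt: β = asin((r2−r1)/C) = asin(4/52) = 4.4117°
wrap1 = π − 2β = 171.1765°
wrap2 = π + 2β = 188.8235°

wrap1=171.18_deg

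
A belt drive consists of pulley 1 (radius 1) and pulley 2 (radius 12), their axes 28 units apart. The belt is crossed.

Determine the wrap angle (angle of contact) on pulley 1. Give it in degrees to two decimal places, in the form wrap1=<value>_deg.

crossed belt: β = asin((r1+r2)/C) = asin(13/28) = 27.6640°
wrap1 = wrap2 = π + 2β = 235.3280°

wrap1=235.33_deg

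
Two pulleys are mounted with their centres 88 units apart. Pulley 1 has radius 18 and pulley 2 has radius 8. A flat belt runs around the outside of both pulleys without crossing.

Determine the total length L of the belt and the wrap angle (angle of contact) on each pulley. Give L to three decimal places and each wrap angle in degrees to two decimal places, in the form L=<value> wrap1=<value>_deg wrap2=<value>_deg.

L=258.819 wrap1=193.05_deg wrap2=166.95_deg

open belt: β = asin((r2−r1)/C) = asin(-10/88) = -6.5250°
wrap1 = π − 2β = 193.0500°
wrap2 = π + 2β = 166.9500°
tangent length = C·cosβ = 87.4300
L = r1·wrap1 + r2·wrap2 + 2·C·cosβ = 18·3.3694 + 8·2.9138 + 2·87.4300 = 258.8190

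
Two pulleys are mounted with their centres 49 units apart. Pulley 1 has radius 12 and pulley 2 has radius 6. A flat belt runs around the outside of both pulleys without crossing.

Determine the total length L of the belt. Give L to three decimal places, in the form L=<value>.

open belt: β = asin((r2−r1)/C) = asin(-6/49) = -7.0335°
wrap1 = π − 2β = 194.0669°
wrap2 = π + 2β = 165.9331°
tangent length = C·cosβ = 48.6313
L = r1·wrap1 + r2·wrap2 + 2·C·cosβ = 12·3.3871 + 6·2.8961 + 2·48.6313 = 155.2843

L=155.284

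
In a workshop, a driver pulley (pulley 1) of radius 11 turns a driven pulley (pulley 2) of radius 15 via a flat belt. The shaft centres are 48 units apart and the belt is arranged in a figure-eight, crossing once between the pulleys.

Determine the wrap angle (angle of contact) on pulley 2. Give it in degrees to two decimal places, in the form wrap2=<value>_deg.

wrap2=245.59_deg

crossed belt: β = asin((r1+r2)/C) = asin(26/48) = 32.7972°
wrap1 = wrap2 = π + 2β = 245.5943°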